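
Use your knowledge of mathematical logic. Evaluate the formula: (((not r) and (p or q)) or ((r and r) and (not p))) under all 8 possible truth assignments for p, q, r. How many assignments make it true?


Check all 8 assignments:
p=0, q=0, r=0: 0
p=0, q=0, r=1: 1
p=0, q=1, r=0: 1
p=0, q=1, r=1: 1
p=1, q=0, r=0: 1
p=1, q=0, r=1: 0
p=1, q=1, r=0: 1
p=1, q=1, r=1: 0
Count of True = 5

5


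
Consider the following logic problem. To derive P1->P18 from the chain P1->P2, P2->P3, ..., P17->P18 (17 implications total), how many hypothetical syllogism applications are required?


With 17 implications in a chain connecting 18 propositions:
P1->P2, P2->P3, ..., P17->P18
Steps needed = (number of implications) - 1 = 17 - 1 = 16

16


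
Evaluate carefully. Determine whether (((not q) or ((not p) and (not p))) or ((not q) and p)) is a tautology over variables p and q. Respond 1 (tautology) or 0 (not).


Check all 4 assignments:
p=0, q=0: 1
p=0, q=1: 1
p=1, q=0: 1
p=1, q=1: 0
Satisfying count = 3/4.
Tautology iff count = 4: no.

0


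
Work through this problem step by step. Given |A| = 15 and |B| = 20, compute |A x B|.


The Cartesian product A x B contains all ordered pairs (a, b).
|A x B| = |A| * |B| = 15 * 20 = 300

300


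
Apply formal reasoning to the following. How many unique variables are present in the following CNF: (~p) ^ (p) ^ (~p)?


Identify each variable that appears in the formula.
Variables found: p
Count = 1

1


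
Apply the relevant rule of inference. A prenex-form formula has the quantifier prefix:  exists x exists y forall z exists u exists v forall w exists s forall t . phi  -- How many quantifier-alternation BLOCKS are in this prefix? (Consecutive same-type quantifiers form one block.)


Quantifier-type sequence: E E A E E A E A  (A=forall, E=exists)
Group into maximal same-type runs:
  Ex2 | Ax1 | Ex2 | Ax1 | Ex1 | Ax1
Number of blocks = 6

6


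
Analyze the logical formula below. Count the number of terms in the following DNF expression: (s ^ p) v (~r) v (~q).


A DNF formula is a disjunction of terms (conjunctions).
Terms are separated by v.
Counting the disjuncts: 3 terms.

3


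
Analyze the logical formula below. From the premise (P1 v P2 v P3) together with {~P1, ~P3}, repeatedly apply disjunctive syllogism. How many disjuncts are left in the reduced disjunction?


Original disjuncts (3): P1, P2, P3
Negated (eliminate): ~P1, ~P3
Remaining disjuncts: P2
Count = 3 - 2 = 1

1


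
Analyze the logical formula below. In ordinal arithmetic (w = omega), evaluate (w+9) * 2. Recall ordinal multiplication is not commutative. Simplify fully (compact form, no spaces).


Compute (w+9) * 2.
Ordinal * is associative and left-distributive over +, but NOT commutative; for finite n>1, n*w = w but w*n stays w*n.
(w+9) * 2 = (w+9) repeated 2 times. Each intermediate +9 is absorbed by the following w; only the last survives: w*2+9.
Result = w*2+9

w*2+9


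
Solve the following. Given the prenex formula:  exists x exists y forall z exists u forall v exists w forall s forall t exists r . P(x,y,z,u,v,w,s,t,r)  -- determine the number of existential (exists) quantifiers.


Quantifier prefix: exists x exists y forall z exists u forall v exists w forall s forall t exists r
Mark each quantifier type:
  E E U E U E U U E
Universal count = 4, Existential count = 5
Asked for existential (exists) quantifiers: 5

5


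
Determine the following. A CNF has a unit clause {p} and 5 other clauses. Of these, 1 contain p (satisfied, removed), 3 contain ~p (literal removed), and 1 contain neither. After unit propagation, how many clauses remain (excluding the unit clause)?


Satisfied (removed): 1
Shortened (remain): 3
Unchanged (remain): 1
Remaining = 3 + 1 = 4

4


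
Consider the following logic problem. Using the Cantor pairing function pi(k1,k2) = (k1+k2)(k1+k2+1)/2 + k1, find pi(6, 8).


k1 + k2 = 14
(k1+k2)(k1+k2+1)/2 = 14 * 15 / 2 = 105
pi = 105 + 6 = 111

111


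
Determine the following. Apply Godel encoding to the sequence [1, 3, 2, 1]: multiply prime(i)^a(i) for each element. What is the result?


Encode each element as an exponent of the corresponding prime:
  2^1 = 2
  3^3 = 27
  5^2 = 25
  7^1 = 7
Product = 2 * 27 * 25 * 7 = 9450

9450


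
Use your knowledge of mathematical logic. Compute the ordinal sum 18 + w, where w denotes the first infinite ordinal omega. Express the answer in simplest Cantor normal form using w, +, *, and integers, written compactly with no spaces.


Compute 18 + w.
Ordinal + is associative but NOT commutative; for finite n>0, n + w = w but w + n stays w+n.
Any finite left addend is absorbed by w on the right: 18 + w = w.
Result = w

w


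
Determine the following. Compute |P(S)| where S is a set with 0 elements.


The power set of a set with n elements has 2^n elements.
|P(S)| = 2^0 = 1

1


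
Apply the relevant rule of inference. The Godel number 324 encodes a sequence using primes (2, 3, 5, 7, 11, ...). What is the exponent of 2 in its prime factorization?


Factorize 324 by dividing by 2 repeatedly.
Division steps: 2 divides 324 exactly 2 time(s).
Exponent of 2 = 2

2


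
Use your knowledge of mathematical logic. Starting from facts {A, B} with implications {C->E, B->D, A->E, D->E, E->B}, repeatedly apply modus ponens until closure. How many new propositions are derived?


Initial facts: {A, B}
Apply modus ponens to closure:
  B and B->D  =>  D
  A and A->E  =>  E
Final known: {A, B, D, E}
New propositions: {D, E}
Count = 2

2


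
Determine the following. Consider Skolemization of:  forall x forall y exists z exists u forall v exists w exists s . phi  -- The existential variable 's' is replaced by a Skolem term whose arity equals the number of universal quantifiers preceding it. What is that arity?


Quantifier prefix: forall x forall y exists z exists u forall v exists w exists s
's' is existentially quantified at position 7.
Universal variables preceding it: x, y, v
Skolem function arity = 3

3


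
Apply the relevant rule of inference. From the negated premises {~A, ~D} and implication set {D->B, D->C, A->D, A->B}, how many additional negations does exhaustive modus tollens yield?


Initial negated facts: {~A, ~D}
Apply modus tollens to closure:
  (no implication fires)
Final negated: {~A, ~D}
New negations: {(none)}
Count = 0

0


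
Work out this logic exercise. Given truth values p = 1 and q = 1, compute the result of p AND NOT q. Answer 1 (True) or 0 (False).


p = 1, q = 1
Operation: p AND NOT q
Evaluate: 1 AND NOT 1 = 0

0


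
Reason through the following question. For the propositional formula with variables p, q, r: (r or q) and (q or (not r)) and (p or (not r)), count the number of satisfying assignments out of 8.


Evaluate all 8 assignments for p, q, r:
p=0, q=0, r=0: 0
p=0, q=0, r=1: 0
p=0, q=1, r=0: 1
p=0, q=1, r=1: 0
p=1, q=0, r=0: 0
p=1, q=0, r=1: 0
p=1, q=1, r=0: 1
p=1, q=1, r=1: 1
Satisfying count = 3

3


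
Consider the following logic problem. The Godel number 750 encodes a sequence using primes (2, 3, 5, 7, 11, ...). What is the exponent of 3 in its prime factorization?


Factorize 750 by dividing by 3 repeatedly.
Division steps: 3 divides 750 exactly 1 time(s).
Exponent of 3 = 1

1


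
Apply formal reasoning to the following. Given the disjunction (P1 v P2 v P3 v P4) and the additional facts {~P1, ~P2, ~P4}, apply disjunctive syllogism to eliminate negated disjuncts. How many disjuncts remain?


Original disjuncts (4): P1, P2, P3, P4
Negated (eliminate): ~P1, ~P2, ~P4
Remaining disjuncts: P3
Count = 4 - 3 = 1

1


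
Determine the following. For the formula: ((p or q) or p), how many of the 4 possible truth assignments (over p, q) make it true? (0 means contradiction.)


Check all 4 assignments:
p=0, q=0: 0
p=0, q=1: 1
p=1, q=0: 1
p=1, q=1: 1
Count of True = 3

3


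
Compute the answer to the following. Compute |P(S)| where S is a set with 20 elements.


The power set of a set with n elements has 2^n elements.
|P(S)| = 2^20 = 1048576

1048576


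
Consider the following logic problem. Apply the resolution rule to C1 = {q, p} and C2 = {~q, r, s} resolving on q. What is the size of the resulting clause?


Remove q from C1 and ~q from C2.
C1 remainder: {p}
C2 remainder: {r, s}
Union (resolvent): {p, r, s}
Resolvent has 3 literal(s).

3


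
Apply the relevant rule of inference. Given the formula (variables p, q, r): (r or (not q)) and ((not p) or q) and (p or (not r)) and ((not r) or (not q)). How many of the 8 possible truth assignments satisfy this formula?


Evaluate all 8 assignments for p, q, r:
p=0, q=0, r=0: 1
p=0, q=0, r=1: 0
p=0, q=1, r=0: 0
p=0, q=1, r=1: 0
p=1, q=0, r=0: 0
p=1, q=0, r=1: 0
p=1, q=1, r=0: 0
p=1, q=1, r=1: 0
Satisfying count = 1

1


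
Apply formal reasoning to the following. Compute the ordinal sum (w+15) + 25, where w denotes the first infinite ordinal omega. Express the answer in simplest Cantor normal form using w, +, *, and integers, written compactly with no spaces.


Compute (w+15) + 25.
Ordinal + is associative but NOT commutative; for finite n>0, n + w = w but w + n stays w+n.
By associativity: (w+15) + 25 = w + (15+25) = w+40.
Result = w+40

w+40


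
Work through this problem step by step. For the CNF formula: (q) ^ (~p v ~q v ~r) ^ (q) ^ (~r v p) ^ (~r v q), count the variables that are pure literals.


Check each variable for pure literal status:
p: mixed (not pure)
q: mixed (not pure)
r: pure negative
Pure literal count = 1

1


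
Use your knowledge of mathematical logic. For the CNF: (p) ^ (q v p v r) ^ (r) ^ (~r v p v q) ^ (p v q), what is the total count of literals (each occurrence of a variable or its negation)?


Counting literals in each clause:
Clause 1: 1 literal(s)
Clause 2: 3 literal(s)
Clause 3: 1 literal(s)
Clause 4: 3 literal(s)
Clause 5: 2 literal(s)
Total = 10

10


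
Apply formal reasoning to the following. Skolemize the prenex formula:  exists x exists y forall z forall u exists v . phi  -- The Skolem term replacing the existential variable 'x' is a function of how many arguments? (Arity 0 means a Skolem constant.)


Quantifier prefix: exists x exists y forall z forall u exists v
'x' is existentially quantified at position 1.
No universal quantifiers precede it.
Skolem function arity = 0 (a Skolem constant)

0


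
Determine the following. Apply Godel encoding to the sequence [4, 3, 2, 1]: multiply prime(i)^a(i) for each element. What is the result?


Encode each element as an exponent of the corresponding prime:
  2^4 = 16
  3^3 = 27
  5^2 = 25
  7^1 = 7
Product = 16 * 27 * 25 * 7 = 75600

75600


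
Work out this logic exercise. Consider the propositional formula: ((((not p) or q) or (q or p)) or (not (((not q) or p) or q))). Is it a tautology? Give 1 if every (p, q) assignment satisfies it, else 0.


Check all 4 assignments:
p=0, q=0: 1
p=0, q=1: 1
p=1, q=0: 1
p=1, q=1: 1
Satisfying count = 4/4.
Tautology iff count = 4: yes.

1


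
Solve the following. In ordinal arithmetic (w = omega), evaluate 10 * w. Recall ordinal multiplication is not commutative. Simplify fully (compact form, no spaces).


Compute 10 * w.
Ordinal * is associative and left-distributive over +, but NOT commutative; for finite n>1, n*w = w but w*n stays w*n.
For finite n>0, n * w = sup{n*k : k<w} = w. So 10 * w = w.
Result = w

w


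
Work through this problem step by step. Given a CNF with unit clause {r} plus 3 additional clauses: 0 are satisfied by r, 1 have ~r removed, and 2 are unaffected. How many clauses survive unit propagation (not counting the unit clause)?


Satisfied (removed): 0
Shortened (remain): 1
Unchanged (remain): 2
Remaining = 1 + 2 = 3

3


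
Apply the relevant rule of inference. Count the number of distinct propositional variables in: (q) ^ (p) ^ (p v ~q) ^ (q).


Identify each variable that appears in the formula.
Variables found: p, q
Count = 2

2


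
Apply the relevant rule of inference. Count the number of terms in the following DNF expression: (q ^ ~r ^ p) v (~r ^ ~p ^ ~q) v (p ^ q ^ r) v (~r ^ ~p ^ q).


A DNF formula is a disjunction of terms (conjunctions).
Terms are separated by v.
Counting the disjuncts: 4 terms.

4


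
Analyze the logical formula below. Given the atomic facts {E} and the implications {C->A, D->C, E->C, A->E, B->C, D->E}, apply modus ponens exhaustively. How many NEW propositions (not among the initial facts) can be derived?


Initial facts: {E}
Apply modus ponens to closure:
  E and E->C  =>  C
  C and C->A  =>  A
Final known: {A, C, E}
New propositions: {A, C}
Count = 2

2


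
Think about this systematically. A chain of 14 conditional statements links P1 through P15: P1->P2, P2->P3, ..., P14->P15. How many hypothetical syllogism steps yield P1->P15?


With 14 implications in a chain connecting 15 propositions:
P1->P2, P2->P3, ..., P14->P15
Steps needed = (number of implications) - 1 = 14 - 1 = 13

13


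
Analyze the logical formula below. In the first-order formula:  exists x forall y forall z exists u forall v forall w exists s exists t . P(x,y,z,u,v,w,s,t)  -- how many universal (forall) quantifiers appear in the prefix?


Quantifier prefix: exists x forall y forall z exists u forall v forall w exists s exists t
Mark each quantifier type:
  E U U E U U E E
Universal count = 4, Existential count = 4
Asked for universal (forall) quantifiers: 4

4


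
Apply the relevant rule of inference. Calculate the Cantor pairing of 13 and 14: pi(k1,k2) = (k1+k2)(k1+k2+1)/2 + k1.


k1 + k2 = 27
(k1+k2)(k1+k2+1)/2 = 27 * 28 / 2 = 378
pi = 378 + 13 = 391

391


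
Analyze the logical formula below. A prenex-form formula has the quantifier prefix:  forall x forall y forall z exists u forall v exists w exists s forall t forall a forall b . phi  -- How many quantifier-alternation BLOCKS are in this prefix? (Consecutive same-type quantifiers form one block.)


Quantifier-type sequence: A A A E A E E A A A  (A=forall, E=exists)
Group into maximal same-type runs:
  Ax3 | Ex1 | Ax1 | Ex2 | Ax3
Number of blocks = 5

5


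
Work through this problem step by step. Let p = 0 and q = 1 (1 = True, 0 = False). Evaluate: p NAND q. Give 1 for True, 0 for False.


p = 0, q = 1
Operation: p NAND q
Evaluate: 0 NAND 1 = 1

1


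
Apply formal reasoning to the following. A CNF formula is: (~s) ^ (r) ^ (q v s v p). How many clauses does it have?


A CNF formula is a conjunction of clauses.
Clauses are separated by ^.
Counting the conjuncts: 3 clauses.

3


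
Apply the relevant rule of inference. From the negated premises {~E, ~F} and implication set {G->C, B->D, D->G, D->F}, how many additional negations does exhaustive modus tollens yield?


Initial negated facts: {~E, ~F}
Apply modus tollens to closure:
  ~F and D->F  =>  ~D
  ~D and B->D  =>  ~B
Final negated: {~B, ~D, ~E, ~F}
New negations: {~B, ~D}
Count = 2

2


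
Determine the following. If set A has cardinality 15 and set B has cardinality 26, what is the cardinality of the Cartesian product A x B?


The Cartesian product A x B contains all ordered pairs (a, b).
|A x B| = |A| * |B| = 15 * 26 = 390

390


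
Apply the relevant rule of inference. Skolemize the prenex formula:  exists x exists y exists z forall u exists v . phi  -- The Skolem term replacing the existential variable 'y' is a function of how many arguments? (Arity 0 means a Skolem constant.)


Quantifier prefix: exists x exists y exists z forall u exists v
'y' is existentially quantified at position 2.
No universal quantifiers precede it.
Skolem function arity = 0 (a Skolem constant)

0


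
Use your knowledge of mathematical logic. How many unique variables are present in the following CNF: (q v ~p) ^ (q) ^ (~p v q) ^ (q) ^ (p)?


Identify each variable that appears in the formula.
Variables found: p, q
Count = 2

2


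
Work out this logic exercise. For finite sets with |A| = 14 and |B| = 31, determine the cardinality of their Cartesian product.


The Cartesian product A x B contains all ordered pairs (a, b).
|A x B| = |A| * |B| = 14 * 31 = 434

434


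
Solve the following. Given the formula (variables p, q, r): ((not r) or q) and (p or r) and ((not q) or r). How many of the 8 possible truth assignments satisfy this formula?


Evaluate all 8 assignments for p, q, r:
p=0, q=0, r=0: 0
p=0, q=0, r=1: 0
p=0, q=1, r=0: 0
p=0, q=1, r=1: 1
p=1, q=0, r=0: 1
p=1, q=0, r=1: 0
p=1, q=1, r=0: 0
p=1, q=1, r=1: 1
Satisfying count = 3

3


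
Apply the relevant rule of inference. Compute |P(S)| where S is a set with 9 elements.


The power set of a set with n elements has 2^n elements.
|P(S)| = 2^9 = 512

512


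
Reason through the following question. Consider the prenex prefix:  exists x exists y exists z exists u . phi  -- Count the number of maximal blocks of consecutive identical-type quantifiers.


Quantifier-type sequence: E E E E  (A=forall, E=exists)
Group into maximal same-type runs:
  Ex4
Number of blocks = 1

1


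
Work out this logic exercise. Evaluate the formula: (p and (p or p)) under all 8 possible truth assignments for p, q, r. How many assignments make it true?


Check all 8 assignments:
p=0, q=0, r=0: 0
p=0, q=0, r=1: 0
p=0, q=1, r=0: 0
p=0, q=1, r=1: 0
p=1, q=0, r=0: 1
p=1, q=0, r=1: 1
p=1, q=1, r=0: 1
p=1, q=1, r=1: 1
Count of True = 4

4


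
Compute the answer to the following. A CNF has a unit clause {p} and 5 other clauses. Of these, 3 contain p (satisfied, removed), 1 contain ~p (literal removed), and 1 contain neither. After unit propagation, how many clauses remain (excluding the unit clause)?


Satisfied (removed): 3
Shortened (remain): 1
Unchanged (remain): 1
Remaining = 1 + 1 = 2

2


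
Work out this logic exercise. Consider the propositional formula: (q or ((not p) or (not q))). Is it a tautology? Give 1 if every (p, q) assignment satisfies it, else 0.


Check all 4 assignments:
p=0, q=0: 1
p=0, q=1: 1
p=1, q=0: 1
p=1, q=1: 1
Satisfying count = 4/4.
Tautology iff count = 4: yes.

1


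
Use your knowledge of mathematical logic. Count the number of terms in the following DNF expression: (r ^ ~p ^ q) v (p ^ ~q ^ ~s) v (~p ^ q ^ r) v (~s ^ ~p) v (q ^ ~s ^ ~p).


A DNF formula is a disjunction of terms (conjunctions).
Terms are separated by v.
Counting the disjuncts: 5 terms.

5


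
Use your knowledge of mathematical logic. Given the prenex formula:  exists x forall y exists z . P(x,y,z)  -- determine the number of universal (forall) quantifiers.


Quantifier prefix: exists x forall y exists z
Mark each quantifier type:
  E U E
Universal count = 1, Existential count = 2
Asked for universal (forall) quantifiers: 1

1


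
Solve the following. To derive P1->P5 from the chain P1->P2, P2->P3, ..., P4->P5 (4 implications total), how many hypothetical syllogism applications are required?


With 4 implications in a chain connecting 5 propositions:
P1->P2, P2->P3, ..., P4->P5
Steps needed = (number of implications) - 1 = 4 - 1 = 3

3


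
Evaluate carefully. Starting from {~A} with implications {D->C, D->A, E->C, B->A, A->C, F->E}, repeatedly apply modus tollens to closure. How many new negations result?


Initial negated facts: {~A}
Apply modus tollens to closure:
  ~A and D->A  =>  ~D
  ~A and B->A  =>  ~B
Final negated: {~A, ~B, ~D}
New negations: {~B, ~D}
Count = 2

2


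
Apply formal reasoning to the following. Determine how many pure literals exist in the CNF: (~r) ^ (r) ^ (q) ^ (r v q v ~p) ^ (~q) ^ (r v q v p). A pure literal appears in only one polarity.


Check each variable for pure literal status:
p: mixed (not pure)
q: mixed (not pure)
r: mixed (not pure)
Pure literal count = 0

0


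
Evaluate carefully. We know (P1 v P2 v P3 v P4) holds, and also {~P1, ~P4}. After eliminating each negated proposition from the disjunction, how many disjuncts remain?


Original disjuncts (4): P1, P2, P3, P4
Negated (eliminate): ~P1, ~P4
Remaining disjuncts: P2, P3
Count = 4 - 2 = 2

2


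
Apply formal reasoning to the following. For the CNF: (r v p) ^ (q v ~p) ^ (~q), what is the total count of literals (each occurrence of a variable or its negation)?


Counting literals in each clause:
Clause 1: 2 literal(s)
Clause 2: 2 literal(s)
Clause 3: 1 literal(s)
Total = 5

5


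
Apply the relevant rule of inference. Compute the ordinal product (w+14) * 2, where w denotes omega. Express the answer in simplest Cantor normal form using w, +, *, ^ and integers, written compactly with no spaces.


Compute (w+14) * 2.
Ordinal * is associative and left-distributive over +, but NOT commutative; for finite n>1, n*w = w but w*n stays w*n.
(w+14) * 2 = (w+14) repeated 2 times. Each intermediate +14 is absorbed by the following w; only the last survives: w*2+14.
Result = w*2+14

w*2+14


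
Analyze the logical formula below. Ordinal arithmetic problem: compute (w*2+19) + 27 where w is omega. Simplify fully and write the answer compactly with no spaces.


Compute (w*2+19) + 27.
Ordinal + is associative but NOT commutative; for finite n>0, n + w = w but w + n stays w+n.
By associativity: (w*2+19) + 27 = w*2 + (19+27) = w*2+46.
Result = w*2+46

w*2+46


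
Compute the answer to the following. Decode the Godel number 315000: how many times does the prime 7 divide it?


Factorize 315000 by dividing by 7 repeatedly.
Division steps: 7 divides 315000 exactly 1 time(s).
Exponent of 7 = 1

1


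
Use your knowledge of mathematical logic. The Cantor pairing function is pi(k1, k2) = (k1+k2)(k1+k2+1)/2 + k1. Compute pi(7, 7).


k1 + k2 = 14
(k1+k2)(k1+k2+1)/2 = 14 * 15 / 2 = 105
pi = 105 + 7 = 112

112


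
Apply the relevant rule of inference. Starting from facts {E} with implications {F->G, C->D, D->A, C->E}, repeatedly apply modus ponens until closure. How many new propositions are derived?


Initial facts: {E}
Apply modus ponens to closure:
  (no implication fires)
Final known: {E}
New propositions: {(none)}
Count = 0

0


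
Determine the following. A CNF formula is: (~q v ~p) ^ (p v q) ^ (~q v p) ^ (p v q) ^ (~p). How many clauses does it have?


A CNF formula is a conjunction of clauses.
Clauses are separated by ^.
Counting the conjuncts: 5 clauses.

5


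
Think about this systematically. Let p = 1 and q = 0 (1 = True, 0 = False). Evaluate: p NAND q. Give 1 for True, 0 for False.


p = 1, q = 0
Operation: p NAND q
Evaluate: 1 NAND 0 = 1

1


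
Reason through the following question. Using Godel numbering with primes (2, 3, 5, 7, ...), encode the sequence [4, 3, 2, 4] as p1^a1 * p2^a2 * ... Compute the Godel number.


Encode each element as an exponent of the corresponding prime:
  2^4 = 16
  3^3 = 27
  5^2 = 25
  7^4 = 2401
Product = 16 * 27 * 25 * 2401 = 25930800

25930800


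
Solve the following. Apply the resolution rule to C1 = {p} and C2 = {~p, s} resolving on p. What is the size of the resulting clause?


Remove p from C1 and ~p from C2.
C1 remainder: {}
C2 remainder: {s}
Union (resolvent): {s}
Resolvent has 1 literal(s).

1


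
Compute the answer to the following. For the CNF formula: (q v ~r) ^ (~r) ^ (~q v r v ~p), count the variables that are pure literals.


Check each variable for pure literal status:
p: pure negative
q: mixed (not pure)
r: mixed (not pure)
Pure literal count = 1

1


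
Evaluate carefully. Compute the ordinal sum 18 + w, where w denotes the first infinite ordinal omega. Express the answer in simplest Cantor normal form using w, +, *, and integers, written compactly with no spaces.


Compute 18 + w.
Ordinal + is associative but NOT commutative; for finite n>0, n + w = w but w + n stays w+n.
Any finite left addend is absorbed by w on the right: 18 + w = w.
Result = w

w


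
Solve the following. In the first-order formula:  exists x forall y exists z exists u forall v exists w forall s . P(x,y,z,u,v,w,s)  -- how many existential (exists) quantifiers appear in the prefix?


Quantifier prefix: exists x forall y exists z exists u forall v exists w forall s
Mark each quantifier type:
  E U E E U E U
Universal count = 3, Existential count = 4
Asked for existential (exists) quantifiers: 4

4


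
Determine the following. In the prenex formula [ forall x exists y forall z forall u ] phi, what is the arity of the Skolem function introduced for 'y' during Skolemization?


Quantifier prefix: forall x exists y forall z forall u
'y' is existentially quantified at position 2.
Universal variables preceding it: x
Skolem function arity = 1

1


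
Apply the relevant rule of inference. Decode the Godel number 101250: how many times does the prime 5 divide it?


Factorize 101250 by dividing by 5 repeatedly.
Division steps: 5 divides 101250 exactly 4 time(s).
Exponent of 5 = 4

4


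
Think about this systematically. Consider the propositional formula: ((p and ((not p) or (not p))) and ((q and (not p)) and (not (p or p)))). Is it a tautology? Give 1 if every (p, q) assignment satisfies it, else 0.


Check all 4 assignments:
p=0, q=0: 0
p=0, q=1: 0
p=1, q=0: 0
p=1, q=1: 0
Satisfying count = 0/4.
Tautology iff count = 4: no.

0


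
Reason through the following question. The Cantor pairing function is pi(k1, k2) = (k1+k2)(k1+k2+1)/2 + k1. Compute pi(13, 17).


k1 + k2 = 30
(k1+k2)(k1+k2+1)/2 = 30 * 31 / 2 = 465
pi = 465 + 13 = 478

478


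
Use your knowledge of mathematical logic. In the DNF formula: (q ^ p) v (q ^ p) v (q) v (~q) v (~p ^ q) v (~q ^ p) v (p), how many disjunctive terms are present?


A DNF formula is a disjunction of terms (conjunctions).
Terms are separated by v.
Counting the disjuncts: 7 terms.

7


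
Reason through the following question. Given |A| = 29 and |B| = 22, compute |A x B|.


The Cartesian product A x B contains all ordered pairs (a, b).
|A x B| = |A| * |B| = 29 * 22 = 638

638


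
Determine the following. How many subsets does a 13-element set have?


The power set of a set with n elements has 2^n elements.
|P(S)| = 2^13 = 8192

8192


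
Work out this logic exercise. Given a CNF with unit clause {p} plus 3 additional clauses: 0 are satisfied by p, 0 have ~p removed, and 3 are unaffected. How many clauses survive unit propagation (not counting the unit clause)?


Satisfied (removed): 0
Shortened (remain): 0
Unchanged (remain): 3
Remaining = 0 + 3 = 3

3


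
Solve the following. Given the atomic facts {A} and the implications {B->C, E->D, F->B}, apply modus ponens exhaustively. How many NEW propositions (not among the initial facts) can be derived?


Initial facts: {A}
Apply modus ponens to closure:
  (no implication fires)
Final known: {A}
New propositions: {(none)}
Count = 0

0


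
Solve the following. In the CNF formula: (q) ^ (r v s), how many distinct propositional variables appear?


Identify each variable that appears in the formula.
Variables found: q, r, s
Count = 3

3


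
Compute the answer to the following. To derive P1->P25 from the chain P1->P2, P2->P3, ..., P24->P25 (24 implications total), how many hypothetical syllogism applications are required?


With 24 implications in a chain connecting 25 propositions:
P1->P2, P2->P3, ..., P24->P25
Steps needed = (number of implications) - 1 = 24 - 1 = 23

23


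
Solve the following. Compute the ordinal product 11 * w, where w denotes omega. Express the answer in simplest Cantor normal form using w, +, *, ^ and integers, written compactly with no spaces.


Compute 11 * w.
Ordinal * is associative and left-distributive over +, but NOT commutative; for finite n>1, n*w = w but w*n stays w*n.
For finite n>0, n * w = sup{n*k : k<w} = w. So 11 * w = w.
Result = w

w


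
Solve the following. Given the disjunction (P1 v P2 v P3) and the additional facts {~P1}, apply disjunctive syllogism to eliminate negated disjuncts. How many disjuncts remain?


Original disjuncts (3): P1, P2, P3
Negated (eliminate): ~P1
Remaining disjuncts: P2, P3
Count = 3 - 1 = 2

2


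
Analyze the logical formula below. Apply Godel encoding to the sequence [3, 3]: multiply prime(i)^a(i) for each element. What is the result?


Encode each element as an exponent of the corresponding prime:
  2^3 = 8
  3^3 = 27
Product = 8 * 27 = 216

216


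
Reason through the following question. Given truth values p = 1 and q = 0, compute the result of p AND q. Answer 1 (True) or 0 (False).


p = 1, q = 0
Operation: p AND q
Evaluate: 1 AND 0 = 0

0


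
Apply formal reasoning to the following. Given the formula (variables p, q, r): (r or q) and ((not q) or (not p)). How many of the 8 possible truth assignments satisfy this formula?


Evaluate all 8 assignments for p, q, r:
p=0, q=0, r=0: 0
p=0, q=0, r=1: 1
p=0, q=1, r=0: 1
p=0, q=1, r=1: 1
p=1, q=0, r=0: 0
p=1, q=0, r=1: 1
p=1, q=1, r=0: 0
p=1, q=1, r=1: 0
Satisfying count = 4

4


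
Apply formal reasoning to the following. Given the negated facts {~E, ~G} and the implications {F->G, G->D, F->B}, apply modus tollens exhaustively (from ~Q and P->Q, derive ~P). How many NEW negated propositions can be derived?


Initial negated facts: {~E, ~G}
Apply modus tollens to closure:
  ~G and F->G  =>  ~F
Final negated: {~E, ~F, ~G}
New negations: {~F}
Count = 1

1


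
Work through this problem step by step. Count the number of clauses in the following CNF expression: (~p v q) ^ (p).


A CNF formula is a conjunction of clauses.
Clauses are separated by ^.
Counting the conjuncts: 2 clauses.

2


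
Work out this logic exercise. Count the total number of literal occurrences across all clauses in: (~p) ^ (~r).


Counting literals in each clause:
Clause 1: 1 literal(s)
Clause 2: 1 literal(s)
Total = 2

2


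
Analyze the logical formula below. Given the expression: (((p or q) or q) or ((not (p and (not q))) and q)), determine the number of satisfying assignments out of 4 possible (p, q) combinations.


Check all 4 assignments:
p=0, q=0: 0
p=0, q=1: 1
p=1, q=0: 1
p=1, q=1: 1
Count of True = 3

3


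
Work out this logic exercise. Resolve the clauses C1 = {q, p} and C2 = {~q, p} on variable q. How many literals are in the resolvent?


Remove q from C1 and ~q from C2.
C1 remainder: {p}
C2 remainder: {p}
Union (resolvent): {p}
Resolvent has 1 literal(s).

1


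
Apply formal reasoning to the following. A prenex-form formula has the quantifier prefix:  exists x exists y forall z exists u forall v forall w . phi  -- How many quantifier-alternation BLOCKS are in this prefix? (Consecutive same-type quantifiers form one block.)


Quantifier-type sequence: E E A E A A  (A=forall, E=exists)
Group into maximal same-type runs:
  Ex2 | Ax1 | Ex1 | Ax2
Number of blocks = 4

4


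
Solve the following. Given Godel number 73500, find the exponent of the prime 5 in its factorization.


Factorize 73500 by dividing by 5 repeatedly.
Division steps: 5 divides 73500 exactly 3 time(s).
Exponent of 5 = 3

3


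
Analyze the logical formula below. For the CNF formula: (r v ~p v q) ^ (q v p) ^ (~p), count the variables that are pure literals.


Check each variable for pure literal status:
p: mixed (not pure)
q: pure positive
r: pure positive
Pure literal count = 2

2


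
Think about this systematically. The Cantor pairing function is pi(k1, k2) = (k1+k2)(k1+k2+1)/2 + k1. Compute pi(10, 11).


k1 + k2 = 21
(k1+k2)(k1+k2+1)/2 = 21 * 22 / 2 = 231
pi = 231 + 10 = 241

241


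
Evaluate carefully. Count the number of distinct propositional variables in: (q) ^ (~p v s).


Identify each variable that appears in the formula.
Variables found: p, q, s
Count = 3

3


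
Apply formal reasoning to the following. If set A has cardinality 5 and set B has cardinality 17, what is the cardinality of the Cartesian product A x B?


The Cartesian product A x B contains all ordered pairs (a, b).
|A x B| = |A| * |B| = 5 * 17 = 85

85


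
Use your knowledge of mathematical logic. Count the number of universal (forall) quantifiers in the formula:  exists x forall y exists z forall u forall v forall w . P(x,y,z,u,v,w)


Quantifier prefix: exists x forall y exists z forall u forall v forall w
Mark each quantifier type:
  E U E U U U
Universal count = 4, Existential count = 2
Asked for universal (forall) quantifiers: 4

4


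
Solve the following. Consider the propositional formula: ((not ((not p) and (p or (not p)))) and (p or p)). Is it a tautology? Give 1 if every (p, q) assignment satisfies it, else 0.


Check all 4 assignments:
p=0, q=0: 0
p=0, q=1: 0
p=1, q=0: 1
p=1, q=1: 1
Satisfying count = 2/4.
Tautology iff count = 4: no.

0


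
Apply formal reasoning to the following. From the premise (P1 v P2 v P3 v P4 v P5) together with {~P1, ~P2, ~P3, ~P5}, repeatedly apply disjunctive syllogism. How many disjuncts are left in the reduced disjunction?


Original disjuncts (5): P1, P2, P3, P4, P5
Negated (eliminate): ~P1, ~P2, ~P3, ~P5
Remaining disjuncts: P4
Count = 5 - 4 = 1

1


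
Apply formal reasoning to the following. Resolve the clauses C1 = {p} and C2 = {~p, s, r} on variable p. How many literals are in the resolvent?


Remove p from C1 and ~p from C2.
C1 remainder: {}
C2 remainder: {s, r}
Union (resolvent): {r, s}
Resolvent has 2 literal(s).

2


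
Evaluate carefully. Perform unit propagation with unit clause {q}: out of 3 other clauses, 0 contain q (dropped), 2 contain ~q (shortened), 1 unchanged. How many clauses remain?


Satisfied (removed): 0
Shortened (remain): 2
Unchanged (remain): 1
Remaining = 2 + 1 = 3

3


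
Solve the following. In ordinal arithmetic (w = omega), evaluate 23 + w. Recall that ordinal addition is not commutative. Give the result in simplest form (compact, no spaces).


Compute 23 + w.
Ordinal + is associative but NOT commutative; for finite n>0, n + w = w but w + n stays w+n.
Any finite left addend is absorbed by w on the right: 23 + w = w.
Result = w

w


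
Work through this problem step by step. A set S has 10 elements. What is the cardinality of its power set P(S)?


The power set of a set with n elements has 2^n elements.
|P(S)| = 2^10 = 1024

1024


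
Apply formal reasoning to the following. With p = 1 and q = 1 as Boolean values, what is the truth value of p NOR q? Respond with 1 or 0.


p = 1, q = 1
Operation: p NOR q
Evaluate: 1 NOR 1 = 0

0


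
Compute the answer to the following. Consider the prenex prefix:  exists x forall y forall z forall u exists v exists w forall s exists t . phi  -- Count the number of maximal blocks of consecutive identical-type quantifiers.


Quantifier-type sequence: E A A A E E A E  (A=forall, E=exists)
Group into maximal same-type runs:
  Ex1 | Ax3 | Ex2 | Ax1 | Ex1
Number of blocks = 5

5


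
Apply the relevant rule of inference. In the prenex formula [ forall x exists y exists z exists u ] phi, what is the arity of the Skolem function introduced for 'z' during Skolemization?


Quantifier prefix: forall x exists y exists z exists u
'z' is existentially quantified at position 3.
Universal variables preceding it: x
Skolem function arity = 1

1


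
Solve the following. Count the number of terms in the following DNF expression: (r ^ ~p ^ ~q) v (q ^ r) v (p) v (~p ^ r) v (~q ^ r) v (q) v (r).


A DNF formula is a disjunction of terms (conjunctions).
Terms are separated by v.
Counting the disjuncts: 7 terms.

7


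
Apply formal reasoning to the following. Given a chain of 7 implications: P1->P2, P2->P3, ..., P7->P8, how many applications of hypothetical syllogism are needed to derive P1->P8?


With 7 implications in a chain connecting 8 propositions:
P1->P2, P2->P3, ..., P7->P8
Steps needed = (number of implications) - 1 = 7 - 1 = 6

6


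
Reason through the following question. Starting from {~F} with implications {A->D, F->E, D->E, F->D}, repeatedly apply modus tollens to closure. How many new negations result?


Initial negated facts: {~F}
Apply modus tollens to closure:
  (no implication fires)
Final negated: {~F}
New negations: {(none)}
Count = 0

0


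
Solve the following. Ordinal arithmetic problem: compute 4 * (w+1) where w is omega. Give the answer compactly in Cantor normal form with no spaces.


Compute 4 * (w+1).
Ordinal * is associative and left-distributive over +, but NOT commutative; for finite n>1, n*w = w but w*n stays w*n.
By left-distributivity: 4 * (w+1) = 4*w + 4*1 = w + 4 = w+4.
Result = w+4

w+4


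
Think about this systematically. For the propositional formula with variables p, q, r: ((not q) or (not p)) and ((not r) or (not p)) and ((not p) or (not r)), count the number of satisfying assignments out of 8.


Evaluate all 8 assignments for p, q, r:
p=0, q=0, r=0: 1
p=0, q=0, r=1: 1
p=0, q=1, r=0: 1
p=0, q=1, r=1: 1
p=1, q=0, r=0: 1
p=1, q=0, r=1: 0
p=1, q=1, r=0: 0
p=1, q=1, r=1: 0
Satisfying count = 5

5


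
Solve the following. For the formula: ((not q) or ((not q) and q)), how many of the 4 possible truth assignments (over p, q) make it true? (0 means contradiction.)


Check all 4 assignments:
p=0, q=0: 1
p=0, q=1: 0
p=1, q=0: 1
p=1, q=1: 0
Count of True = 2

2


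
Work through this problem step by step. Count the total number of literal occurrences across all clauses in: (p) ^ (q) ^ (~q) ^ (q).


Counting literals in each clause:
Clause 1: 1 literal(s)
Clause 2: 1 literal(s)
Clause 3: 1 literal(s)
Clause 4: 1 literal(s)
Total = 4

4


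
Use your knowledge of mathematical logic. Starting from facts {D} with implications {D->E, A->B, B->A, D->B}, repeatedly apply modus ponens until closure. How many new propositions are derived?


Initial facts: {D}
Apply modus ponens to closure:
  D and D->E  =>  E
  D and D->B  =>  B
  B and B->A  =>  A
Final known: {A, B, D, E}
New propositions: {A, B, E}
Count = 3

3


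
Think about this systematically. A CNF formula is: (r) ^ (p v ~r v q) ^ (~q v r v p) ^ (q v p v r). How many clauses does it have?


A CNF formula is a conjunction of clauses.
Clauses are separated by ^.
Counting the conjuncts: 4 clauses.

4


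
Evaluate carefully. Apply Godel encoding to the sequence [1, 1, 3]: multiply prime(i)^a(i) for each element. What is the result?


Encode each element as an exponent of the corresponding prime:
  2^1 = 2
  3^1 = 3
  5^3 = 125
Product = 2 * 3 * 125 = 750

750


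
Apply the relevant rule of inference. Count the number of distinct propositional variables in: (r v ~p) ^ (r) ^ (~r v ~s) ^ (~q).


Identify each variable that appears in the formula.
Variables found: p, q, r, s
Count = 4

4


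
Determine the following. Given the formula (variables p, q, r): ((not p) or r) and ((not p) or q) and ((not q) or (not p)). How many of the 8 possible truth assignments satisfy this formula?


Evaluate all 8 assignments for p, q, r:
p=0, q=0, r=0: 1
p=0, q=0, r=1: 1
p=0, q=1, r=0: 1
p=0, q=1, r=1: 1
p=1, q=0, r=0: 0
p=1, q=0, r=1: 0
p=1, q=1, r=0: 0
p=1, q=1, r=1: 0
Satisfying count = 4

4


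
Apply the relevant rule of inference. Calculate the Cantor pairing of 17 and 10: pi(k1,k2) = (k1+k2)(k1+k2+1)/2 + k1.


k1 + k2 = 27
(k1+k2)(k1+k2+1)/2 = 27 * 28 / 2 = 378
pi = 378 + 17 = 395

395


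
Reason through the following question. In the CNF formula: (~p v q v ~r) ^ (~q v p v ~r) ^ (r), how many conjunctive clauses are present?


A CNF formula is a conjunction of clauses.
Clauses are separated by ^.
Counting the conjuncts: 3 clauses.

3


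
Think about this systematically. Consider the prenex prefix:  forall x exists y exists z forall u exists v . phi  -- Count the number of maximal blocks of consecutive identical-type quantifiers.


Quantifier-type sequence: A E E A E  (A=forall, E=exists)
Group into maximal same-type runs:
  Ax1 | Ex2 | Ax1 | Ex1
Number of blocks = 4

4


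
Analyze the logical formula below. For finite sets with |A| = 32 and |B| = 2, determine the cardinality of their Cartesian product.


The Cartesian product A x B contains all ordered pairs (a, b).
|A x B| = |A| * |B| = 32 * 2 = 64

64


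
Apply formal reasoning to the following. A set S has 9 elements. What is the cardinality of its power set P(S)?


The power set of a set with n elements has 2^n elements.
|P(S)| = 2^9 = 512

512
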